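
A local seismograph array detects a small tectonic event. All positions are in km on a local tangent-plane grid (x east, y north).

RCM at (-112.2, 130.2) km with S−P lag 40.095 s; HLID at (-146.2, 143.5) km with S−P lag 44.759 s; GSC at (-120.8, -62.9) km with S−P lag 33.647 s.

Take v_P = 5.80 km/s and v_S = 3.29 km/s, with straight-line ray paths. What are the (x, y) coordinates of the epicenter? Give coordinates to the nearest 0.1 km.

Distance from S−P lag: d = Δt · v_P v_S / (v_P − v_S) = Δt · (5.80·3.29)/(5.80−3.29) ≈ 7.6024·Δt.
So d_RCM = 304.82, d_HLID = 340.28, d_GSC = 255.80 km.
Circle about each station: (x + 112.2)² + (y − 130.2)² = 304.82²; (x + 146.2)² + (y − 143.5)² = 340.28²; (x + 120.8)² + (y + 62.9)² = 255.80².
Subtracting the RCM equation from the HLID and GSC equations removes the quadratic terms:
-68.0 x + 26.6 y = -10449.44
-17.2 x − 386.2 y = 16489.76
Solving the 2×2 system: x ≈ 134.6, y ≈ -48.7 km.

134.6 km east, -48.7 km north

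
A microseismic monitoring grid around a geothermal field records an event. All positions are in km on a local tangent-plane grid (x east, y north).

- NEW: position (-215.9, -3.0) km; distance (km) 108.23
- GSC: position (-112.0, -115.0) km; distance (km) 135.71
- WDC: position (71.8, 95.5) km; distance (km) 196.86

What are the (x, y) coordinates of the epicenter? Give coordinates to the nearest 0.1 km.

(-110.3, 20.7)

Circle about each station: (x + 215.9)² + (y + 3.0)² = 108.23²; (x + 112.0)² + (y + 115.0)² = 135.71²; (x − 71.8)² + (y − 95.5)² = 196.86².
Subtracting pairs of circle equations eliminates x²+y² and gives linear equations (the radical axes):
207.8 x − 224.0 y = -27556.28
575.4 x + 197.0 y = -59386.45
Solving the 2×2 system: x ≈ -110.3, y ≈ 20.7 km.
Check against NEW (with the unrounded x, y): √((x + 215.9)²+(y + 3.0)²) = 108.23 ≈ 108.23 km. ✓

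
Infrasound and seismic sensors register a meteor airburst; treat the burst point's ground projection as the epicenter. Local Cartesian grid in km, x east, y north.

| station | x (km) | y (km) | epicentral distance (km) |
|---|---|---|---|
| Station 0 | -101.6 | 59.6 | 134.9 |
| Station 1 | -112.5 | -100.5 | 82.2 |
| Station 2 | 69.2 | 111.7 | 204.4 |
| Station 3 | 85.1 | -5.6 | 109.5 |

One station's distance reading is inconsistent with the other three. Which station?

Station 3

Solve using three stations at a time. Using Station 0, Station 1, Station 2 (subtract circle equations pairwise → linear system) gives (x, y) ≈ (-40.6, -60.7).
Distances from that point to each station vs reported:
  Station 0: calculated 134.9 vs reported 134.9 → residual 0.0 km
  Station 1: calculated 82.2 vs reported 82.2 → residual 0.0 km
  Station 2: calculated 204.4 vs reported 204.4 → residual 0.0 km
  Station 3: calculated 137.2 vs reported 109.5 → residual 27.7 km
Station 0, Station 1, Station 2 are mutually consistent (residuals ≈ 0); Station 3 is off by 27.7 km.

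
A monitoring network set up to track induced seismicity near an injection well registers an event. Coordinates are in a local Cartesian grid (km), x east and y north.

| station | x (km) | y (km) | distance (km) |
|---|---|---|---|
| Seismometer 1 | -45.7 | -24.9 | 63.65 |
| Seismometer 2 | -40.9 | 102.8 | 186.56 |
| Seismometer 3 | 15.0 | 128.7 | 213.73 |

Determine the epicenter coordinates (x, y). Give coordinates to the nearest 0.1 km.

Circle about each station: (x + 45.7)² + (y + 24.9)² = 63.65²; (x + 40.9)² + (y − 102.8)² = 186.56²; (x − 15.0)² + (y − 128.7)² = 213.73².
Subtracting the Seismometer 1 equation from the Seismometer 2 and Seismometer 3 equations removes the quadratic terms:
9.6 x + 255.4 y = -21221.16
121.4 x + 307.2 y = -27549.00
Solving the 2×2 system: x ≈ -18.4, y ≈ -82.4 km.

x ≈ -18.4 km, y ≈ -82.4 km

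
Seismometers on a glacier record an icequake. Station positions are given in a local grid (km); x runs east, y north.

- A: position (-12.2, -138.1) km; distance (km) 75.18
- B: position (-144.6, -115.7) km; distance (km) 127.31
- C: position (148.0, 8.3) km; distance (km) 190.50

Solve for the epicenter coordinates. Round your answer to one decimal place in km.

Circle about each station: (x + 12.2)² + (y + 138.1)² = 75.18²; (x + 144.6)² + (y + 115.7)² = 127.31²; (x − 148.0)² + (y − 8.3)² = 190.50².
Subtracting pairs of circle equations eliminates x²+y² and gives linear equations (the radical axes):
-264.8 x + 44.8 y = 4519.40
320.4 x + 292.8 y = -27885.78
Solving the 2×2 system: x ≈ -28.0, y ≈ -64.6 km.

x ≈ -28.0 km, y ≈ -64.6 km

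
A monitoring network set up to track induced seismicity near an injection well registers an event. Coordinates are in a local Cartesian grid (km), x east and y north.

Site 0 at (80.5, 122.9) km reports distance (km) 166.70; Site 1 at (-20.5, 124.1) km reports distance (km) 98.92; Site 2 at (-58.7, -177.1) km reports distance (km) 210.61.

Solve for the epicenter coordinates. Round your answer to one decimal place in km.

x ≈ -60.2 km, y ≈ 33.5 km

Circle about each station: (x − 80.5)² + (y − 122.9)² = 166.70²; (x + 20.5)² + (y − 124.1)² = 98.92²; (x + 58.7)² + (y + 177.1)² = 210.61².
Subtracting pairs of circle equations eliminates x²+y² and gives linear equations (the radical axes):
-202.0 x + 2.4 y = 12240.12
-278.4 x − 600.0 y = -3342.24
Solving the 2×2 system: x ≈ -60.2, y ≈ 33.5 km.
Check against Site 0 (with the unrounded x, y): √((x − 80.5)²+(y − 122.9)²) = 166.70 ≈ 166.70 km. ✓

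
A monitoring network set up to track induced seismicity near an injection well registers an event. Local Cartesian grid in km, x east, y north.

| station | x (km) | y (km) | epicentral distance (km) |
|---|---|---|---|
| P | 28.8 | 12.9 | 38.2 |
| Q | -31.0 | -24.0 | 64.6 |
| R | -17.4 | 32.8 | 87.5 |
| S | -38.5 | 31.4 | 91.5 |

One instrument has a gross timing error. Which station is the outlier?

Solve using three stations at a time. Using P, Q, S (subtract circle equations pairwise → linear system) gives (x, y) ≈ (33.6, -24.9).
Distances from that point to each station vs reported:
  P: calculated 38.1 vs reported 38.2 → residual 0.1 km
  Q: calculated 64.6 vs reported 64.6 → residual 0.0 km
  R: calculated 77.0 vs reported 87.5 → residual 10.5 km
  S: calculated 91.5 vs reported 91.5 → residual 0.0 km
P, Q, S are mutually consistent (residuals ≈ 0); R is off by 10.5 km.

R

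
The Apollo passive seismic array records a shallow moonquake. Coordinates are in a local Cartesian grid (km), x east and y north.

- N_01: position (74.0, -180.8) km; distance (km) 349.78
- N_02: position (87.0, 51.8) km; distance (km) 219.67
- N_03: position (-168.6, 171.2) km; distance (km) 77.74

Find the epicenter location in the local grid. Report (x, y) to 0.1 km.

(-125.8, 106.3)

Circle about each station: (x − 74.0)² + (y + 180.8)² = 349.78²; (x − 87.0)² + (y − 51.8)² = 219.67²; (x + 168.6)² + (y − 171.2)² = 77.74².
Subtracting the N_01 equation from the N_02 and N_03 equations removes the quadratic terms:
26.0 x + 465.2 y = 46178.74
-485.2 x + 704.0 y = 135873.30
Solving the 2×2 system: x ≈ -125.8, y ≈ 106.3 km.
Check against N_01 (with the unrounded x, y): √((x − 74.0)²+(y + 180.8)²) = 349.78 ≈ 349.78 km. ✓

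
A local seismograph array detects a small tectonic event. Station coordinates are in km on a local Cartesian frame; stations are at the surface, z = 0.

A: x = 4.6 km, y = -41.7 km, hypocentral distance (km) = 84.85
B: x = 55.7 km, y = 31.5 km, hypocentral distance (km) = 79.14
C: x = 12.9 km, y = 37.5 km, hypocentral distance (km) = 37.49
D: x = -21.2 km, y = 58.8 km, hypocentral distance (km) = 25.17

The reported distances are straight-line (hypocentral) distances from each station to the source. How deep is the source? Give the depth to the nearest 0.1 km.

Each station gives a sphere (x−x_i)² + (y−y_i)² + z² = d_i² (stations at z=0).
Subtracting the A sphere from B and C: z² cancels, leaving linear equations in x and y:
102.2 x + 146.4 y = 3271.07
16.6 x + 158.4 y = 5606.63
Solving: x ≈ -21.999, y ≈ 37.701 km (keep extra digits for the depth step; rounded: -22.0, 37.7).
Then from the A sphere: z² = 84.85² − (x − 4.6)² − (y + 41.7)² with x = -21.999, y = 37.701, so z ≈ 13.693 ≈ 13.7 km.

depth ≈ 13.7 km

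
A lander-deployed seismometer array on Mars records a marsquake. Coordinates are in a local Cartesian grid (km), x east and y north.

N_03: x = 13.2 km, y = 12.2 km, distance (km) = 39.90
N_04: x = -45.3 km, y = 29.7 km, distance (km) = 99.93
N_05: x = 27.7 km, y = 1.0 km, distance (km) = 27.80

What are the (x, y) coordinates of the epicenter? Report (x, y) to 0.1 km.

Circle about each station: (x − 13.2)² + (y − 12.2)² = 39.90²; (x + 45.3)² + (y − 29.7)² = 99.93²; (x − 27.7)² + (y − 1.0)² = 27.80².
Subtracting pairs of circle equations eliminates x²+y² and gives linear equations (the radical axes):
-117.0 x + 35.0 y = -5782.89
29.0 x − 22.4 y = 1264.38
Solving the 2×2 system: x ≈ 53.1, y ≈ 12.3 km.

x ≈ 53.1 km, y ≈ 12.3 km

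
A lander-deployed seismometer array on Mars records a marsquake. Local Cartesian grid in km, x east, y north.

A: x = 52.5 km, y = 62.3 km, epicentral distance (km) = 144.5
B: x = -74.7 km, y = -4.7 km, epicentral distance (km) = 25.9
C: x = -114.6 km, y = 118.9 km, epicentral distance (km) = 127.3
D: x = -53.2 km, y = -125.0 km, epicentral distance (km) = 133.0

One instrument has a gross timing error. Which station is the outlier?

Solve using three stations at a time. Using B, C, D (subtract circle equations pairwise → linear system) gives (x, y) ≈ (-52.1, 8.0).
Distances from that point to each station vs reported:
  A: calculated 117.8 vs reported 144.5 → residual 26.7 km
  B: calculated 26.0 vs reported 25.9 → residual 0.1 km
  C: calculated 127.3 vs reported 127.3 → residual 0.0 km
  D: calculated 133.0 vs reported 133.0 → residual 0.0 km
B, C, D are mutually consistent (residuals ≈ 0); A is off by 26.7 km.

A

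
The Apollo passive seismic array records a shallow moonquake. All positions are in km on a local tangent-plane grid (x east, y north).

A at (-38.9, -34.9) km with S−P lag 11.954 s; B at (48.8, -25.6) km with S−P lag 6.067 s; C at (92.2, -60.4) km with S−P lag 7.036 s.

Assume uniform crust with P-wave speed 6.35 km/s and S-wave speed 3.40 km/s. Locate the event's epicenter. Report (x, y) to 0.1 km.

Distance from S−P lag: d = Δt · v_P v_S / (v_P − v_S) = Δt · (6.35·3.40)/(6.35−3.40) ≈ 7.3186·Δt.
So d_A = 87.49, d_B = 44.40, d_C = 51.49 km.
Circle about each station: (x + 38.9)² + (y + 34.9)² = 87.49²; (x − 48.8)² + (y + 25.6)² = 44.40²; (x − 92.2)² + (y + 60.4)² = 51.49².
Subtracting pairs of circle equations eliminates x²+y² and gives linear equations (the radical axes):
175.4 x + 18.6 y = 5988.72
262.2 x − 51.0 y = 14421.06
Solving the 2×2 system: x ≈ 41.5, y ≈ -69.4 km.

41.5 km east, -69.4 km north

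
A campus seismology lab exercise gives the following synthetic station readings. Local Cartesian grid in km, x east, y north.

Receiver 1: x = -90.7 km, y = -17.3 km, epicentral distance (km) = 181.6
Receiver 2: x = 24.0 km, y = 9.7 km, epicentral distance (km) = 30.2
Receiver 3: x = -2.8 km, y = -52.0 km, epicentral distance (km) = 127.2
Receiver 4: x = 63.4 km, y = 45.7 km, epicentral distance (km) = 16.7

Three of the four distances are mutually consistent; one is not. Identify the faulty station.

Receiver 2

Solve using three stations at a time. Using Receiver 1, Receiver 3, Receiver 4 (subtract circle equations pairwise → linear system) gives (x, y) ≈ (80.1, 44.5).
Distances from that point to each station vs reported:
  Receiver 1: calculated 181.6 vs reported 181.6 → residual 0.0 km
  Receiver 2: calculated 66.0 vs reported 30.2 → residual 35.8 km
  Receiver 3: calculated 127.2 vs reported 127.2 → residual 0.0 km
  Receiver 4: calculated 16.7 vs reported 16.7 → residual 0.0 km
Receiver 1, Receiver 3, Receiver 4 are mutually consistent (residuals ≈ 0); Receiver 2 is off by 35.8 km.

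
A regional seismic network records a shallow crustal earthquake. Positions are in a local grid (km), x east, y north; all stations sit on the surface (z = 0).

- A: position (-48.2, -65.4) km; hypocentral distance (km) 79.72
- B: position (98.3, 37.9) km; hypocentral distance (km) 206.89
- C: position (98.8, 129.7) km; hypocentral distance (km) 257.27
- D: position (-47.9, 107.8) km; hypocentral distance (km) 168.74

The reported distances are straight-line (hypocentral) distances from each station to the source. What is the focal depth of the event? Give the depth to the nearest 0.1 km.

Each station gives a sphere (x−x_i)² + (y−y_i)² + z² = d_i² (stations at z=0).
Subtracting the A sphere from B and C: z² cancels, leaving linear equations in x and y:
293.0 x + 206.6 y = -31949.29
294.0 x + 390.2 y = -39849.44
Solving: x ≈ -79.005, y ≈ -42.599 km (keep extra digits for the depth step; rounded: -79.0, -42.6).
Then from the A sphere: z² = 79.72² − (x + 48.2)² − (y + 65.4)² with x = -79.005, y = -42.599, so z ≈ 69.903 ≈ 69.9 km.

z ≈ 69.9 km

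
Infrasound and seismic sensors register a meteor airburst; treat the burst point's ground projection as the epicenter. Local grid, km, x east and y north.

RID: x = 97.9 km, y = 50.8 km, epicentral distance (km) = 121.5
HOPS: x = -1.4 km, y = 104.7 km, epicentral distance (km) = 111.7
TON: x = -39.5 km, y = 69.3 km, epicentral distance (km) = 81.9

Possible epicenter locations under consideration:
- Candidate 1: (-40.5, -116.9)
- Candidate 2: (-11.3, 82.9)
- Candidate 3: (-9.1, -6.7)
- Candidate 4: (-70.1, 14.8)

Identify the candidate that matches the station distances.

For each candidate, compare |candidate − station| to the reported distance:
Candidate 1: residuals RID 95.9, HOPS 113.3, TON 104.3 → max 113.3 km
Candidate 2: residuals RID 7.7, HOPS 87.8, TON 50.6 → max 87.8 km
Candidate 3: residuals RID 0.0, HOPS 0.0, TON 0.0 → max 0.0 km
Candidate 4: residuals RID 50.3, HOPS 1.4, TON 19.4 → max 50.3 km
Only Candidate 3 has all residuals ≈ 0.

Candidate 3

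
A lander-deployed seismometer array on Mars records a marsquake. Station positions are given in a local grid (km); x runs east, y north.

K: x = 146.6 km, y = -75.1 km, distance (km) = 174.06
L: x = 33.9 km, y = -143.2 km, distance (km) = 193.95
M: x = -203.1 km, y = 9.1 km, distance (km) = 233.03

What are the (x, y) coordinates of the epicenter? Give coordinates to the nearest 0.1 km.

26.2 km east, 50.6 km north

Circle about each station: (x − 146.6)² + (y + 75.1)² = 174.06²; (x − 33.9)² + (y + 143.2)² = 193.95²; (x + 203.1)² + (y − 9.1)² = 233.03².
Subtracting the K equation from the L and M equations removes the quadratic terms:
-225.4 x − 136.2 y = -12795.84
-699.4 x + 168.4 y = -9805.25
Solving the 2×2 system: x ≈ 26.2, y ≈ 50.6 km.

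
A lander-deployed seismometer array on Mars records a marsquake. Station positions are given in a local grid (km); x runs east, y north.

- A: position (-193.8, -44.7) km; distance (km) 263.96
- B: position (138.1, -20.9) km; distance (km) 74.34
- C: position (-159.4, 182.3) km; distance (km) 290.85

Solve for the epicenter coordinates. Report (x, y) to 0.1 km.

(66.5, -0.9)

Circle about each station: (x + 193.8)² + (y + 44.7)² = 263.96²; (x − 138.1)² + (y + 20.9)² = 74.34²; (x + 159.4)² + (y − 182.3)² = 290.85².
Subtracting the A equation from the B and C equations removes the quadratic terms:
663.8 x + 47.6 y = 44100.34
68.8 x + 454.0 y = 4166.28
Solving the 2×2 system: x ≈ 66.5, y ≈ -0.9 km.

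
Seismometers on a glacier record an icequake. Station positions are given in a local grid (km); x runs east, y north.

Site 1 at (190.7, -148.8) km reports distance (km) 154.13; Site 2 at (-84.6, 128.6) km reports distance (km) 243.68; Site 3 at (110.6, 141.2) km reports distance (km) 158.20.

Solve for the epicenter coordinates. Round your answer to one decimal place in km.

x ≈ 110.8 km, y ≈ -17.0 km

Circle about each station: (x − 190.7)² + (y + 148.8)² = 154.13²; (x + 84.6)² + (y − 128.6)² = 243.68²; (x − 110.6)² + (y − 141.2)² = 158.20².
Subtracting the Site 1 equation from the Site 2 and Site 3 equations removes the quadratic terms:
-550.6 x + 554.8 y = -70436.70
-160.2 x + 580.0 y = -27609.31
Solving the 2×2 system: x ≈ 110.8, y ≈ -17.0 km.
Check against Site 1 (with the unrounded x, y): √((x − 190.7)²+(y + 148.8)²) = 154.13 ≈ 154.13 km. ✓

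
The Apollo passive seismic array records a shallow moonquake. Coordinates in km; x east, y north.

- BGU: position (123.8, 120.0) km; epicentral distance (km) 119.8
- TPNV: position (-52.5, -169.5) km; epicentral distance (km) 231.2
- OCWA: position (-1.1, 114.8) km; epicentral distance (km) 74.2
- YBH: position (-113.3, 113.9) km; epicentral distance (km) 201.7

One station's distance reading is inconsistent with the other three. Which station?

YBH

Solve using three stations at a time. Using BGU, TPNV, OCWA (subtract circle equations pairwise → linear system) gives (x, y) ≈ (28.9, 46.9).
Distances from that point to each station vs reported:
  BGU: calculated 119.8 vs reported 119.8 → residual 0.0 km
  TPNV: calculated 231.2 vs reported 231.2 → residual 0.0 km
  OCWA: calculated 74.2 vs reported 74.2 → residual 0.0 km
  YBH: calculated 157.2 vs reported 201.7 → residual 44.5 km
BGU, TPNV, OCWA are mutually consistent (residuals ≈ 0); YBH is off by 44.5 km.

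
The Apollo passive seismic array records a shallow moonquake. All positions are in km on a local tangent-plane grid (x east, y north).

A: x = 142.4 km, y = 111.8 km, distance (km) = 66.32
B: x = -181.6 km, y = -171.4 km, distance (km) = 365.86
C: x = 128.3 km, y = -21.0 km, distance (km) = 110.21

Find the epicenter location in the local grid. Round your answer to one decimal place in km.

Circle about each station: (x − 142.4)² + (y − 111.8)² = 66.32²; (x + 181.6)² + (y + 171.4)² = 365.86²; (x − 128.3)² + (y + 21.0)² = 110.21².
Subtracting pairs of circle equations eliminates x²+y² and gives linear equations (the radical axes):
-648.0 x − 566.4 y = -99875.68
-28.2 x − 265.6 y = -23623.01
Solving the 2×2 system: x ≈ 84.2, y ≈ 80.0 km.

84.2 km east, 80.0 km north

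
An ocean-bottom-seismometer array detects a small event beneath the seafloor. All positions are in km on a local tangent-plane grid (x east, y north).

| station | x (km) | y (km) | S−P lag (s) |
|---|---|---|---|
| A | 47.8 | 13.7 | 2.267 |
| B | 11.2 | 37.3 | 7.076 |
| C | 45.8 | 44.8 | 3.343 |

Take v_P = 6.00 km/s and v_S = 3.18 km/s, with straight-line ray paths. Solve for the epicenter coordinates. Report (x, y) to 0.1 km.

x ≈ 57.6 km, y ≈ 25.5 km

Distance from S−P lag: d = Δt · v_P v_S / (v_P − v_S) = Δt · (6.00·3.18)/(6.00−3.18) ≈ 6.7660·Δt.
So d_A = 15.34, d_B = 47.88, d_C = 22.62 km.
Circle about each station: (x − 47.8)² + (y − 13.7)² = 15.34²; (x − 11.2)² + (y − 37.3)² = 47.88²; (x − 45.8)² + (y − 44.8)² = 22.62².
Subtracting the A equation from the B and C equations removes the quadratic terms:
-73.2 x + 47.2 y = -3012.98
-4.0 x + 62.2 y = 1355.80
Solving the 2×2 system: x ≈ 57.6, y ≈ 25.5 km.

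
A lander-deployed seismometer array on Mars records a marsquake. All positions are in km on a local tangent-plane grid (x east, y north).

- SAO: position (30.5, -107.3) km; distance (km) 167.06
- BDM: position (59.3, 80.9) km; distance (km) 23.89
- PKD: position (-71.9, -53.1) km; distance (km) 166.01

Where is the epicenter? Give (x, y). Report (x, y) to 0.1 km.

51.0 km east, 58.5 km north

Circle about each station: (x − 30.5)² + (y + 107.3)² = 167.06²; (x − 59.3)² + (y − 80.9)² = 23.89²; (x + 71.9)² + (y + 53.1)² = 166.01².
Subtracting pairs of circle equations eliminates x²+y² and gives linear equations (the radical axes):
57.6 x + 376.4 y = 24956.07
-204.8 x + 108.4 y = -4104.60
Solving the 2×2 system: x ≈ 51.0, y ≈ 58.5 km.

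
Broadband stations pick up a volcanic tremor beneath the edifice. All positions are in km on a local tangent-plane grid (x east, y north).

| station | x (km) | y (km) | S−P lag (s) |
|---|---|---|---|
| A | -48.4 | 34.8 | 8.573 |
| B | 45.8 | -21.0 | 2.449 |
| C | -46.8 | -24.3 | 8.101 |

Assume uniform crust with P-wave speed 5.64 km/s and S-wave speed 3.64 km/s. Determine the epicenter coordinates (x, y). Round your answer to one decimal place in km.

x ≈ 32.6 km, y ≈ 0.4 km

Distance from S−P lag: d = Δt · v_P v_S / (v_P − v_S) = Δt · (5.64·3.64)/(5.64−3.64) ≈ 10.2648·Δt.
So d_A = 88.00, d_B = 25.14, d_C = 83.16 km.
Circle about each station: (x + 48.4)² + (y − 34.8)² = 88.00²; (x − 45.8)² + (y + 21.0)² = 25.14²; (x + 46.8)² + (y + 24.3)² = 83.16².
Subtracting the A equation from the B and C equations removes the quadratic terms:
188.4 x − 111.6 y = 6097.02
3.2 x − 118.2 y = 55.54
Solving the 2×2 system: x ≈ 32.6, y ≈ 0.4 km.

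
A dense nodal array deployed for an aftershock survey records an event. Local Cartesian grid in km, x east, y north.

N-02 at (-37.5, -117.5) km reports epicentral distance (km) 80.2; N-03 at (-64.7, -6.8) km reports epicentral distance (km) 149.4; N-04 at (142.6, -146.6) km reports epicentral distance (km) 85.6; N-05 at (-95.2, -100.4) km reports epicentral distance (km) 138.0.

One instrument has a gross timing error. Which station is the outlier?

Solve using three stations at a time. Using N-02, N-03, N-05 (subtract circle equations pairwise → linear system) gives (x, y) ≈ (42.3, -111.0).
Distances from that point to each station vs reported:
  N-02: calculated 80.1 vs reported 80.2 → residual 0.1 km
  N-03: calculated 149.4 vs reported 149.4 → residual 0.0 km
  N-04: calculated 106.4 vs reported 85.6 → residual 20.8 km
  N-05: calculated 137.9 vs reported 138.0 → residual 0.1 km
N-02, N-03, N-05 are mutually consistent (residuals ≈ 0); N-04 is off by 20.8 km.

N-04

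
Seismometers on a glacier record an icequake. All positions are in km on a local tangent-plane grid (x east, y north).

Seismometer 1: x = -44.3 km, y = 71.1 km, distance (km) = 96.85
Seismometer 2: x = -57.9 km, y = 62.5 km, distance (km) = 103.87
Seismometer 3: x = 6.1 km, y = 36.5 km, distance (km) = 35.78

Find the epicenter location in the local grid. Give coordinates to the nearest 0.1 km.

Circle about each station: (x + 44.3)² + (y − 71.1)² = 96.85²; (x + 57.9)² + (y − 62.5)² = 103.87²; (x − 6.1)² + (y − 36.5)² = 35.78².
Subtracting pairs of circle equations eliminates x²+y² and gives linear equations (the radical axes):
-27.2 x − 17.2 y = -1168.09
100.8 x − 69.2 y = 2451.47
Solving the 2×2 system: x ≈ 34.0, y ≈ 14.1 km.

34.0 km east, 14.1 km north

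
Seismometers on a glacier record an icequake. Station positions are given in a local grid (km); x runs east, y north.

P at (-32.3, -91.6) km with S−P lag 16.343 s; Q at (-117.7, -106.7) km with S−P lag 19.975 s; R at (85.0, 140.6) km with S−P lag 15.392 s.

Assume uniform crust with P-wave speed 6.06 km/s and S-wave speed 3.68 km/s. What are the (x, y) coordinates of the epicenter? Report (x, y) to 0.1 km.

Distance from S−P lag: d = Δt · v_P v_S / (v_P − v_S) = Δt · (6.06·3.68)/(6.06−3.68) ≈ 9.3701·Δt.
So d_P = 153.14, d_Q = 187.17, d_R = 144.22 km.
Circle about each station: (x + 32.3)² + (y + 91.6)² = 153.14²; (x + 117.7)² + (y + 106.7)² = 187.17²; (x − 85.0)² + (y − 140.6)² = 144.22².
Subtracting the P equation from the Q and R equations removes the quadratic terms:
-170.8 x − 30.2 y = 4223.58
234.6 x + 464.4 y = 20211.96
Solving the 2×2 system: x ≈ -35.6, y ≈ 61.5 km.

x ≈ -35.6 km, y ≈ 61.5 km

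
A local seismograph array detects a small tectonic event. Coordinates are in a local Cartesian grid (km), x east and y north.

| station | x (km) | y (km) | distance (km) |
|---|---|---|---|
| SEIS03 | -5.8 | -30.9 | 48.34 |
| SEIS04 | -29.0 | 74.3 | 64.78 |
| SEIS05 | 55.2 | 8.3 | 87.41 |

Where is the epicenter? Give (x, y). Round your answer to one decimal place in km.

Circle about each station: (x + 5.8)² + (y + 30.9)² = 48.34²; (x + 29.0)² + (y − 74.3)² = 64.78²; (x − 55.2)² + (y − 8.3)² = 87.41².
Subtracting the SEIS03 equation from the SEIS04 and SEIS05 equations removes the quadratic terms:
-46.4 x + 210.4 y = 3513.35
122.0 x + 78.4 y = -3176.27
Solving the 2×2 system: x ≈ -32.2, y ≈ 9.6 km.
Check against SEIS03 (with the unrounded x, y): √((x + 5.8)²+(y + 30.9)²) = 48.34 ≈ 48.34 km. ✓

-32.2 km east, 9.6 km north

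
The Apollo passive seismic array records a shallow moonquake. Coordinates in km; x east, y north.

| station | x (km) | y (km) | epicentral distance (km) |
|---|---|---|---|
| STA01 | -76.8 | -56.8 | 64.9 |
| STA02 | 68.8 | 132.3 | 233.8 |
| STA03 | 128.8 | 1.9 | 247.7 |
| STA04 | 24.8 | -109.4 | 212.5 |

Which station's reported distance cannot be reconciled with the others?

Solve using three stations at a time. Using STA01, STA02, STA03 (subtract circle equations pairwise → linear system) gives (x, y) ≈ (-118.7, -7.3).
Distances from that point to each station vs reported:
  STA01: calculated 64.8 vs reported 64.9 → residual 0.1 km
  STA02: calculated 233.8 vs reported 233.8 → residual 0.0 km
  STA03: calculated 247.7 vs reported 247.7 → residual 0.0 km
  STA04: calculated 176.1 vs reported 212.5 → residual 36.4 km
STA01, STA02, STA03 are mutually consistent (residuals ≈ 0); STA04 is off by 36.4 km.

STA04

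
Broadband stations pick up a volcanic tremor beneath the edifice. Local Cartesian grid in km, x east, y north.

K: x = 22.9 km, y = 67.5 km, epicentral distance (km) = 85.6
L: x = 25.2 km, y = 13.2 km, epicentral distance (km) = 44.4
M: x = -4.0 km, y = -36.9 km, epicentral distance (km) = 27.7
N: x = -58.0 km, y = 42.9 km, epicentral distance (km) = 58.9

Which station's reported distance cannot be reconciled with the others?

Solve using three stations at a time. Using K, L, M (subtract circle equations pairwise → linear system) gives (x, y) ≈ (-12.3, -10.5).
Distances from that point to each station vs reported:
  K: calculated 85.6 vs reported 85.6 → residual 0.0 km
  L: calculated 44.4 vs reported 44.4 → residual 0.0 km
  M: calculated 27.7 vs reported 27.7 → residual 0.0 km
  N: calculated 70.3 vs reported 58.9 → residual 11.4 km
K, L, M are mutually consistent (residuals ≈ 0); N is off by 11.4 km.

N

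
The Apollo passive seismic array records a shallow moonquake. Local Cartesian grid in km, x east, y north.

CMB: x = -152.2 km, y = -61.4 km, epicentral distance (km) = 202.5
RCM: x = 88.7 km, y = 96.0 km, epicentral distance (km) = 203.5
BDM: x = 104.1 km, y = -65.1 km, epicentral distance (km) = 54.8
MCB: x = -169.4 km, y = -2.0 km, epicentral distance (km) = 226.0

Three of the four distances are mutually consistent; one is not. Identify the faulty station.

RCM

Solve using three stations at a time. Using CMB, BDM, MCB (subtract circle equations pairwise → linear system) gives (x, y) ≈ (50.2, -55.4).
Distances from that point to each station vs reported:
  CMB: calculated 202.5 vs reported 202.5 → residual 0.0 km
  RCM: calculated 156.2 vs reported 203.5 → residual 47.3 km
  BDM: calculated 54.8 vs reported 54.8 → residual 0.0 km
  MCB: calculated 226.0 vs reported 226.0 → residual 0.0 km
CMB, BDM, MCB are mutually consistent (residuals ≈ 0); RCM is off by 47.3 km.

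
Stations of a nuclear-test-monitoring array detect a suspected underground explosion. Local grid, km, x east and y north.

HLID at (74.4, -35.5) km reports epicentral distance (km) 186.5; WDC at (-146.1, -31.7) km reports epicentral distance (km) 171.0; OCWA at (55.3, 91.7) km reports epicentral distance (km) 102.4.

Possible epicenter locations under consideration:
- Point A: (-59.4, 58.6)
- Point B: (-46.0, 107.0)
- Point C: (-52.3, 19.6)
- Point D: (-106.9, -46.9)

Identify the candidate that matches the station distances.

For each candidate, compare |candidate − station| to the reported distance:
Point A: residuals HLID 22.9, WDC 45.8, OCWA 17.0 → max 45.8 km
Point B: residuals HLID 0.1, WDC 0.0, OCWA 0.0 → max 0.1 km
Point C: residuals HLID 48.3, WDC 64.1, OCWA 27.1 → max 64.1 km
Point D: residuals HLID 4.8, WDC 129.0, OCWA 111.0 → max 129.0 km
Only Point B has all residuals ≈ 0.

Point B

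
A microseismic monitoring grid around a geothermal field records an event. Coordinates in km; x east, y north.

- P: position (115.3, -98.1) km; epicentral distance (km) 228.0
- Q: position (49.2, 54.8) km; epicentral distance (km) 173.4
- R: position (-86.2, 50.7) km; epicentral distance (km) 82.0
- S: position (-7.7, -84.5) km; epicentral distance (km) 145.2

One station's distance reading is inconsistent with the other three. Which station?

S

Solve using three stations at a time. Using P, Q, R (subtract circle equations pairwise → linear system) gives (x, y) ≈ (-102.2, -29.7).
Distances from that point to each station vs reported:
  P: calculated 228.0 vs reported 228.0 → residual 0.0 km
  Q: calculated 173.4 vs reported 173.4 → residual 0.0 km
  R: calculated 82.0 vs reported 82.0 → residual 0.0 km
  S: calculated 109.2 vs reported 145.2 → residual 36.0 km
P, Q, R are mutually consistent (residuals ≈ 0); S is off by 36.0 km.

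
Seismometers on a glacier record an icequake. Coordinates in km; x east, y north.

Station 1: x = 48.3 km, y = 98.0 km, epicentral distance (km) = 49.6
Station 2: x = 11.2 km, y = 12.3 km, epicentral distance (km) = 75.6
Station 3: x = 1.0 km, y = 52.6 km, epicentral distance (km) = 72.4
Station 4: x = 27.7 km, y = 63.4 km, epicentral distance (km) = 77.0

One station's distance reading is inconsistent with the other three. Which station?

Solve using three stations at a time. Using Station 1, Station 2, Station 3 (subtract circle equations pairwise → linear system) gives (x, y) ≈ (73.2, 55.3).
Distances from that point to each station vs reported:
  Station 1: calculated 49.4 vs reported 49.6 → residual 0.2 km
  Station 2: calculated 75.5 vs reported 75.6 → residual 0.1 km
  Station 3: calculated 72.3 vs reported 72.4 → residual 0.1 km
  Station 4: calculated 46.2 vs reported 77.0 → residual 30.8 km
Station 1, Station 2, Station 3 are mutually consistent (residuals ≈ 0); Station 4 is off by 30.8 km.

Station 4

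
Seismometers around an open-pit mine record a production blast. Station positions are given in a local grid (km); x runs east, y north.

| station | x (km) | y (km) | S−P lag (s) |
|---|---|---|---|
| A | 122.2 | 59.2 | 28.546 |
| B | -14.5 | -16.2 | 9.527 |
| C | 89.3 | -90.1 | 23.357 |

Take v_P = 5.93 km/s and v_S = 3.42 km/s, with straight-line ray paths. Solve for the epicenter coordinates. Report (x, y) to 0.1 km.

Distance from S−P lag: d = Δt · v_P v_S / (v_P − v_S) = Δt · (5.93·3.42)/(5.93−3.42) ≈ 8.0799·Δt.
So d_A = 230.65, d_B = 76.98, d_C = 188.72 km.
Circle about each station: (x − 122.2)² + (y − 59.2)² = 230.65²; (x + 14.5)² + (y + 16.2)² = 76.98²; (x − 89.3)² + (y + 90.1)² = 188.72².
Subtracting pairs of circle equations eliminates x²+y² and gives linear equations (the radical axes):
-273.4 x − 150.8 y = 29308.71
-65.8 x − 298.6 y = 15239.20
Solving the 2×2 system: x ≈ -90.0, y ≈ -31.2 km.
Check against A (with the unrounded x, y): √((x − 122.2)²+(y − 59.2)²) = 230.65 ≈ 230.65 km. ✓

(-90.0, -31.2)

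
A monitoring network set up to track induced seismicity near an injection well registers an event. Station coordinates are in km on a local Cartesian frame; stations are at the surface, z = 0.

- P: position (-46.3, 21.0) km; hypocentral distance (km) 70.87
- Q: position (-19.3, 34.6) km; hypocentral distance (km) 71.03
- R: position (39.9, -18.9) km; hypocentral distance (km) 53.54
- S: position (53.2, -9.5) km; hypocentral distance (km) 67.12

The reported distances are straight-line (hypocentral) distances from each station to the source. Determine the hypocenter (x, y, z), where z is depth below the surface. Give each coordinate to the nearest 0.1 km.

(-4.6, -29.0, 28.0)

Each station gives a sphere (x−x_i)² + (y−y_i)² + z² = d_i² (stations at z=0).
Subtracting the P sphere from Q and R: z² cancels, leaving linear equations in x and y:
54.0 x + 27.2 y = -1037.74
172.4 x − 79.8 y = 1520.56
Solving: x ≈ -4.607, y ≈ -29.007 km (keep extra digits for the depth step; rounded: -4.6, -29.0).
Then from the P sphere: z² = 70.87² − (x + 46.3)² − (y − 21.0)² with x = -4.607, y = -29.007, so z ≈ 27.992 ≈ 28.0 km.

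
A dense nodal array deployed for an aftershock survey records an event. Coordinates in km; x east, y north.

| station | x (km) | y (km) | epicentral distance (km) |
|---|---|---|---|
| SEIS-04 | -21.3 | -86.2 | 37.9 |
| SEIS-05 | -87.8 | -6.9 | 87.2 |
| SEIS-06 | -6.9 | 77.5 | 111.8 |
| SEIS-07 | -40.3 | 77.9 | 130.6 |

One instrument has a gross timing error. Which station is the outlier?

SEIS-06

Solve using three stations at a time. Using SEIS-04, SEIS-05, SEIS-07 (subtract circle equations pairwise → linear system) gives (x, y) ≈ (-11.7, -49.5).
Distances from that point to each station vs reported:
  SEIS-04: calculated 37.9 vs reported 37.9 → residual 0.0 km
  SEIS-05: calculated 87.2 vs reported 87.2 → residual 0.0 km
  SEIS-06: calculated 127.1 vs reported 111.8 → residual 15.3 km
  SEIS-07: calculated 130.6 vs reported 130.6 → residual 0.0 km
SEIS-04, SEIS-05, SEIS-07 are mutually consistent (residuals ≈ 0); SEIS-06 is off by 15.3 km.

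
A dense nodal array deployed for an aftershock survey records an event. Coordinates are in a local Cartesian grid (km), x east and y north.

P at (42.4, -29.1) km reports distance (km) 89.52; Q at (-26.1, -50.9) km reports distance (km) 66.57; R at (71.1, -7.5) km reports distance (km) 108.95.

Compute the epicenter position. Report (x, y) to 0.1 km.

Circle about each station: (x − 42.4)² + (y + 29.1)² = 89.52²; (x + 26.1)² + (y + 50.9)² = 66.57²; (x − 71.1)² + (y + 7.5)² = 108.95².
Subtracting pairs of circle equations eliminates x²+y² and gives linear equations (the radical axes):
-137.0 x − 43.6 y = 4209.72
57.4 x + 43.2 y = -1389.38
Solving the 2×2 system: x ≈ -35.5, y ≈ 15.0 km.

x ≈ -35.5 km, y ≈ 15.0 km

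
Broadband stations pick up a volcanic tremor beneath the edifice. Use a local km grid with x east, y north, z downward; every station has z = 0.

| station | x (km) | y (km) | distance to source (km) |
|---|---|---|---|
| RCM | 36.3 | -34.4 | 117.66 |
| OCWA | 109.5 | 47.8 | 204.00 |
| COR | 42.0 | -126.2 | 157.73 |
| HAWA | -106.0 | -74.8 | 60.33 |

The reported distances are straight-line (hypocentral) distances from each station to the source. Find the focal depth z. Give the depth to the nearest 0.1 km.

25.3 km

Each station gives a sphere (x−x_i)² + (y−y_i)² + z² = d_i² (stations at z=0).
Subtracting the RCM sphere from OCWA and COR: z² cancels, leaving linear equations in x and y:
146.4 x + 164.4 y = -15998.08
11.4 x − 183.6 y = 4154.51
Solving: x ≈ -78.400, y ≈ -27.496 km (keep extra digits for the depth step; rounded: -78.4, -27.5).
Then from the RCM sphere: z² = 117.66² − (x − 36.3)² − (y + 34.4)² with x = -78.400, y = -27.496, so z ≈ 25.301 ≈ 25.3 km.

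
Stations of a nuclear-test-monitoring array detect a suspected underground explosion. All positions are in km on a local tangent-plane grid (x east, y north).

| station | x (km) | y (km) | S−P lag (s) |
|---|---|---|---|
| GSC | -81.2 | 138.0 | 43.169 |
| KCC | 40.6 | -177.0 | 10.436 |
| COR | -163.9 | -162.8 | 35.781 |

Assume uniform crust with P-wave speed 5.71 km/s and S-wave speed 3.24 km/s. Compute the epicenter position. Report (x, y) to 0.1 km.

Distance from S−P lag: d = Δt · v_P v_S / (v_P − v_S) = Δt · (5.71·3.24)/(5.71−3.24) ≈ 7.4900·Δt.
So d_GSC = 323.34, d_KCC = 78.17, d_COR = 268.00 km.
Circle about each station: (x + 81.2)² + (y − 138.0)² = 323.34²; (x − 40.6)² + (y + 177.0)² = 78.17²; (x + 163.9)² + (y + 162.8)² = 268.00².
Subtracting the GSC equation from the KCC and COR equations removes the quadratic terms:
243.6 x − 630.0 y = 105778.13
-165.4 x − 601.6 y = 60454.37
Solving the 2×2 system: x ≈ 101.9, y ≈ -128.5 km.

(101.9, -128.5)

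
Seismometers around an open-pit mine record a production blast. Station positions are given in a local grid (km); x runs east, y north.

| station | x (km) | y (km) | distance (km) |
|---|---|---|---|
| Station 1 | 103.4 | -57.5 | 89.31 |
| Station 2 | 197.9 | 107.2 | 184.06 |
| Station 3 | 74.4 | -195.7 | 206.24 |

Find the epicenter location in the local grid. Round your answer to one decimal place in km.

Circle about each station: (x − 103.4)² + (y + 57.5)² = 89.31²; (x − 197.9)² + (y − 107.2)² = 184.06²; (x − 74.4)² + (y + 195.7)² = 206.24².
Subtracting the Station 1 equation from the Station 2 and Station 3 equations removes the quadratic terms:
189.0 x + 329.4 y = 10756.63
-58.0 x − 276.4 y = -4722.62
Solving the 2×2 system: x ≈ 42.8, y ≈ 8.1 km.

x ≈ 42.8 km, y ≈ 8.1 km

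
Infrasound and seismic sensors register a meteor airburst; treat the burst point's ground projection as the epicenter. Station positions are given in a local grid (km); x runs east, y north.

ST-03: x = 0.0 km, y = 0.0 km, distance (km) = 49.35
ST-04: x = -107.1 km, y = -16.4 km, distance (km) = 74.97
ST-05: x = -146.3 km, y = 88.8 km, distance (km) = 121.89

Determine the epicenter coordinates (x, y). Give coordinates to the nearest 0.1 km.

-43.5 km east, 23.3 km north

Circle about each station: x² + y² = 49.35²; (x + 107.1)² + (y + 16.4)² = 74.97²; (x + 146.3)² + (y − 88.8)² = 121.89².
Subtracting the ST-03 equation from the ST-04 and ST-05 equations removes the quadratic terms:
-214.2 x − 32.8 y = 8554.29
-292.6 x + 177.6 y = 16867.38
Solving the 2×2 system: x ≈ -43.5, y ≈ 23.3 km.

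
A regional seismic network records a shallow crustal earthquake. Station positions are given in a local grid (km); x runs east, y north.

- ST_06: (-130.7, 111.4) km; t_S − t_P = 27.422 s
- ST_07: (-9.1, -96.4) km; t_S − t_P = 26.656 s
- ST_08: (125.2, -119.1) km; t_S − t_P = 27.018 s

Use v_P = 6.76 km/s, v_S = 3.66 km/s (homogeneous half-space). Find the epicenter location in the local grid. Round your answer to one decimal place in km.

Distance from S−P lag: d = Δt · v_P v_S / (v_P − v_S) = Δt · (6.76·3.66)/(6.76−3.66) ≈ 7.9812·Δt.
So d_ST_06 = 218.86, d_ST_07 = 212.75, d_ST_08 = 215.64 km.
Circle about each station: (x + 130.7)² + (y − 111.4)² = 218.86²; (x + 9.1)² + (y + 96.4)² = 212.75²; (x − 125.2)² + (y + 119.1)² = 215.64².
Subtracting the ST_06 equation from the ST_07 and ST_08 equations removes the quadratic terms:
243.2 x − 415.6 y = -17479.54
511.8 x − 461.0 y = 1766.49
Solving the 2×2 system: x ≈ 87.4, y ≈ 93.2 km.

(87.4, 93.2)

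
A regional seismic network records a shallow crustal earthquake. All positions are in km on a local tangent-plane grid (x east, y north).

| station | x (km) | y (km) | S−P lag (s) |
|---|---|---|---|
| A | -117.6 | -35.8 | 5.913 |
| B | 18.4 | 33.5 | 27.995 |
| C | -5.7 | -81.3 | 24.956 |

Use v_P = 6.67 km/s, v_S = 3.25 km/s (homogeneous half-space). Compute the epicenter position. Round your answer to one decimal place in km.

Distance from S−P lag: d = Δt · v_P v_S / (v_P − v_S) = Δt · (6.67·3.25)/(6.67−3.25) ≈ 6.3385·Δt.
So d_A = 37.48, d_B = 177.44, d_C = 158.18 km.
Circle about each station: (x + 117.6)² + (y + 35.8)² = 37.48²; (x − 18.4)² + (y − 33.5)² = 177.44²; (x + 5.7)² + (y + 81.3)² = 158.18².
Subtracting pairs of circle equations eliminates x²+y² and gives linear equations (the radical axes):
272.0 x + 138.6 y = -43730.79
223.8 x − 91.0 y = -32085.38
Solving the 2×2 system: x ≈ -151.1, y ≈ -19.0 km.
Check against A (with the unrounded x, y): √((x + 117.6)²+(y + 35.8)²) = 37.47 ≈ 37.48 km. ✓

x ≈ -151.1 km, y ≈ -19.0 km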